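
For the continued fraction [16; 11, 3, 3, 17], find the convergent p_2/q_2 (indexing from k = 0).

Using pₖ = aₖpₖ₋₁ + pₖ₋₂, qₖ = aₖqₖ₋₁ + qₖ₋₂ (with p₋₁=1, p₋₂=0, q₋₁=0, q₋₂=1):
  k=0: a=16, p=16, q=1
  k=1: a=11, p=177, q=11
  k=2: a=3, p=547, q=34

547/34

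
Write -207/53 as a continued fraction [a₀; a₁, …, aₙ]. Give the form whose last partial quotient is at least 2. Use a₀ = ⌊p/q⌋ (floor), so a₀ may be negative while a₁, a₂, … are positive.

[-4; 10, 1, 1, 2]

-207 = -4·53 + 5
53 = 10·5 + 3
5 = 1·3 + 2
3 = 1·2 + 1
2 = 2·1 + 0  (stop)
So -207/53 = [-4; 10, 1, 1, 2].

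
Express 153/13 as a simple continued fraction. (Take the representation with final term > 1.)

153 = 11·13 + 10
13 = 1·10 + 3
10 = 3·3 + 1
3 = 3·1 + 0  (stop)
So 153/13 = [11; 1, 3, 3].

[11; 1, 3, 3]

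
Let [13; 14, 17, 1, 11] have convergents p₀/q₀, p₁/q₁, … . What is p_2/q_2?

3124/239

Using pₖ = aₖpₖ₋₁ + pₖ₋₂, qₖ = aₖqₖ₋₁ + qₖ₋₂ (with p₋₁=1, p₋₂=0, q₋₁=0, q₋₂=1):
  k=0: a=13, p=13, q=1
  k=1: a=14, p=183, q=14
  k=2: a=17, p=3124, q=239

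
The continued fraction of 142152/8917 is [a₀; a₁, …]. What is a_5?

142152 = 15·8917 + 8397   →  a_0 = 15
8917 = 1·8397 + 520   →  a_1 = 1
8397 = 16·520 + 77   →  a_2 = 16
520 = 6·77 + 58   →  a_3 = 6
77 = 1·58 + 19   →  a_4 = 1
58 = 3·19 + 1   →  a_5 = 3

3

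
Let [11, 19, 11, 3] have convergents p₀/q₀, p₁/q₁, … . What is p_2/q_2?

2321/210

Using pₖ = aₖpₖ₋₁ + pₖ₋₂, qₖ = aₖqₖ₋₁ + qₖ₋₂ (with p₋₁=1, p₋₂=0, q₋₁=0, q₋₂=1):
  k=0: a=11, p=11, q=1
  k=1: a=19, p=210, q=19
  k=2: a=11, p=2321, q=210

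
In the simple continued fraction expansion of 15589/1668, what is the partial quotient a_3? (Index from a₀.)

8

15589 = 9·1668 + 577   →  a_0 = 9
1668 = 2·577 + 514   →  a_1 = 2
577 = 1·514 + 63   →  a_2 = 1
514 = 8·63 + 10   →  a_3 = 8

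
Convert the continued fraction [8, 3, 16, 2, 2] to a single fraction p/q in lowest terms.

2090/251

Using pₖ = aₖpₖ₋₁ + pₖ₋₂ and qₖ = aₖqₖ₋₁ + qₖ₋₂:
  k=0: a=8, p=8, q=1
  k=1: a=3, p=25, q=3
  k=2: a=16, p=408, q=49
  k=3: a=2, p=841, q=101
  k=4: a=2, p=2090, q=251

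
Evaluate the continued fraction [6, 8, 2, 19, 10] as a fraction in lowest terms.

20354/3327

Using pₖ = aₖpₖ₋₁ + pₖ₋₂ and qₖ = aₖqₖ₋₁ + qₖ₋₂:
  k=0: a=6, p=6, q=1
  k=1: a=8, p=49, q=8
  k=2: a=2, p=104, q=17
  k=3: a=19, p=2025, q=331
  k=4: a=10, p=20354, q=3327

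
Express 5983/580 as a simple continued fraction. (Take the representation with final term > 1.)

[10; 3, 5, 1, 9, 3]

5983 = 10·580 + 183
580 = 3·183 + 31
183 = 5·31 + 28
31 = 1·28 + 3
28 = 9·3 + 1
3 = 3·1 + 0  (stop)
So 5983/580 = [10; 3, 5, 1, 9, 3].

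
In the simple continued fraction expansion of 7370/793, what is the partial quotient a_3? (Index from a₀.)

7370 = 9·793 + 233   →  a_0 = 9
793 = 3·233 + 94   →  a_1 = 3
233 = 2·94 + 45   →  a_2 = 2
94 = 2·45 + 4   →  a_3 = 2

2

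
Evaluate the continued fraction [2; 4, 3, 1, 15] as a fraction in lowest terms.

599/268

Using pₖ = aₖpₖ₋₁ + pₖ₋₂ and qₖ = aₖqₖ₋₁ + qₖ₋₂:
  k=0: a=2, p=2, q=1
  k=1: a=4, p=9, q=4
  k=2: a=3, p=29, q=13
  k=3: a=1, p=38, q=17
  k=4: a=15, p=599, q=268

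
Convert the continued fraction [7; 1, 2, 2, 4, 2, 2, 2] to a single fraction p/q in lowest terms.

Using pₖ = aₖpₖ₋₁ + pₖ₋₂ and qₖ = aₖqₖ₋₁ + qₖ₋₂:
  k=0: a=7, p=7, q=1
  k=1: a=1, p=8, q=1
  k=2: a=2, p=23, q=3
  k=3: a=2, p=54, q=7
  k=4: a=4, p=239, q=31
  k=5: a=2, p=532, q=69
  k=6: a=2, p=1303, q=169
  k=7: a=2, p=3138, q=407

3138/407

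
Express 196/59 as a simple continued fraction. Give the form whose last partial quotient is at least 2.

[3; 3, 9, 2]

196 = 3×59 + 19
59 = 3×19 + 2
19 = 9×2 + 1
2 = 2×1 + 0  (stop)
So 196/59 = [3; 3, 9, 2].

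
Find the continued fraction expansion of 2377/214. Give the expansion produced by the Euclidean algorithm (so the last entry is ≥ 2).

[11; 9, 3, 3, 2]

2377 = 11×214 + 23
214 = 9×23 + 7
23 = 3×7 + 2
7 = 3×2 + 1
2 = 2×1 + 0  (stop)
So 2377/214 = [11; 9, 3, 3, 2].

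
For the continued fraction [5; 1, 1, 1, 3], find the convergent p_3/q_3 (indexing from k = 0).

17/3

Using pₖ = aₖpₖ₋₁ + pₖ₋₂, qₖ = aₖqₖ₋₁ + qₖ₋₂ (with p₋₁=1, p₋₂=0, q₋₁=0, q₋₂=1):
  k=0: a=5, p=5, q=1
  k=1: a=1, p=6, q=1
  k=2: a=1, p=11, q=2
  k=3: a=1, p=17, q=3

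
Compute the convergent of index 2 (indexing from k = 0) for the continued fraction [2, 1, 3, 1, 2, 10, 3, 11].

11/4

Using pₖ = aₖpₖ₋₁ + pₖ₋₂, qₖ = aₖqₖ₋₁ + qₖ₋₂ (with p₋₁=1, p₋₂=0, q₋₁=0, q₋₂=1):
  k=0: a=2, p=2, q=1
  k=1: a=1, p=3, q=1
  k=2: a=3, p=11, q=4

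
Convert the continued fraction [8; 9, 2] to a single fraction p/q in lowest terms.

Fold from the inside: start with 2/1.
  9 + 1/2 = 19/2
  8 + 2/19 = 154/19

154/19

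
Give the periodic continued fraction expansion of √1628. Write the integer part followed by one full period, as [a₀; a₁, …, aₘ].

a₀ = ⌊√1628⌋ = 40.
With m₀=0, d₀=1 and mₖ₊₁ = dₖaₖ − mₖ, dₖ₊₁ = (n − mₖ₊₁²)/dₖ, aₖ₊₁ = ⌊(a₀+mₖ₊₁)/dₖ₊₁⌋:
  k=1: m=40, d=28, a=2
  k=2: m=16, d=49, a=1
  k=3: m=33, d=11, a=6
  k=4: m=33, d=49, a=1
  k=5: m=16, d=28, a=2
  k=6: m=40, d=1, a=80
d=1 and a=2a₀=80 at k=6, so the next step gives (m, d) = (40, 28) again — its k=1 value — and the period has length 6.

[40; 2, 1, 6, 1, 2, 80]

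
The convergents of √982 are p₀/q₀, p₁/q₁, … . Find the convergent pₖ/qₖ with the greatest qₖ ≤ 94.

√982 = [31; 2, 1, 30, 1, 2, 62, …] (period length 6).
Convergents:
  p_0/q_0 = 31/1
  p_1/q_1 = 63/2
  p_2/q_2 = 94/3
  p_3/q_3 = 2883/92
  p_4/q_4 = 2977/95
q_3 = 92 ≤ 94 < 95 = q_4, so the answer is 2883/92.

2883/92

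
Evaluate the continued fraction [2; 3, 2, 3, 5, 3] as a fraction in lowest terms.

Fold from the inside: start with 3/1.
  5 + 1/3 = 16/3
  3 + 3/16 = 51/16
  2 + 16/51 = 118/51
  3 + 51/118 = 405/118
  2 + 118/405 = 928/405

928/405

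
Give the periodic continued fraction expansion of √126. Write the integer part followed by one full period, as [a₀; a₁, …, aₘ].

[11; 4, 2, 4, 22]

a₀ = ⌊√126⌋ = 11.
With m₀=0, d₀=1 and mₖ₊₁ = dₖaₖ − mₖ, dₖ₊₁ = (n − mₖ₊₁²)/dₖ, aₖ₊₁ = ⌊(a₀+mₖ₊₁)/dₖ₊₁⌋:
  k=1: m=11, d=5, a=4
  k=2: m=9, d=9, a=2
  k=3: m=9, d=5, a=4
  k=4: m=11, d=1, a=22
d=1 and a=2a₀=22 at k=4, so the next step gives (m, d) = (11, 5) again — its k=1 value — and the period has length 4.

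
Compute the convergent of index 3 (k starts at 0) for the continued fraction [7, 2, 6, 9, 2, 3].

Using pₖ = aₖpₖ₋₁ + pₖ₋₂, qₖ = aₖqₖ₋₁ + qₖ₋₂ (with p₋₁=1, p₋₂=0, q₋₁=0, q₋₂=1):
  k=0: a=7, p=7, q=1
  k=1: a=2, p=15, q=2
  k=2: a=6, p=97, q=13
  k=3: a=9, p=888, q=119

888/119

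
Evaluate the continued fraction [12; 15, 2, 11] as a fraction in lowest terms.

4295/356

Fold from the inside: start with 11/1.
  2 + 1/11 = 23/11
  15 + 11/23 = 356/23
  12 + 23/356 = 4295/356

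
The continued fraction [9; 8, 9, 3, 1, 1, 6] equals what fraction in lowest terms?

31585/3462

Fold from the inside: start with 6/1.
  1 + 1/6 = 7/6
  1 + 6/7 = 13/7
  3 + 7/13 = 46/13
  9 + 13/46 = 427/46
  8 + 46/427 = 3462/427
  9 + 427/3462 = 31585/3462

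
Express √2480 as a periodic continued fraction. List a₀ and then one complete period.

a₀ = ⌊√2480⌋ = 49.

[49; 1, 3, 1, 98]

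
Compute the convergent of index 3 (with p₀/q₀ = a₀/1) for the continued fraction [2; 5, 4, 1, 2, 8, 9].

Using pₖ = aₖpₖ₋₁ + pₖ₋₂, qₖ = aₖqₖ₋₁ + qₖ₋₂ (with p₋₁=1, p₋₂=0, q₋₁=0, q₋₂=1):
  k=0: a=2, p=2, q=1
  k=1: a=5, p=11, q=5
  k=2: a=4, p=46, q=21
  k=3: a=1, p=57, q=26

57/26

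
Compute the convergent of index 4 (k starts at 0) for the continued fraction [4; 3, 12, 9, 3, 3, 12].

Using pₖ = aₖpₖ₋₁ + pₖ₋₂, qₖ = aₖqₖ₋₁ + qₖ₋₂ (with p₋₁=1, p₋₂=0, q₋₁=0, q₋₂=1):
  k=0: a=4, p=4, q=1
  k=1: a=3, p=13, q=3
  k=2: a=12, p=160, q=37
  k=3: a=9, p=1453, q=336
  k=4: a=3, p=4519, q=1045

4519/1045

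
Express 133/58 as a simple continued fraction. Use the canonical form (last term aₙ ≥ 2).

[2; 3, 2, 2, 3]

133 = 2×58 + 17
58 = 3×17 + 7
17 = 2×7 + 3
7 = 2×3 + 1
3 = 3×1 + 0  (stop)
So 133/58 = [2; 3, 2, 2, 3].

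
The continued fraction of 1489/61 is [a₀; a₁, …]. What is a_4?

1489 = 24·61 + 25   →  a_0 = 24
61 = 2·25 + 11   →  a_1 = 2
25 = 2·11 + 3   →  a_2 = 2
11 = 3·3 + 2   →  a_3 = 3
3 = 1·2 + 1   →  a_4 = 1

1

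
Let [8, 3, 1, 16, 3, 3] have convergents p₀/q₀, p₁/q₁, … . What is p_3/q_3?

553/67

Using pₖ = aₖpₖ₋₁ + pₖ₋₂, qₖ = aₖqₖ₋₁ + qₖ₋₂ (with p₋₁=1, p₋₂=0, q₋₁=0, q₋₂=1):
  k=0: a=8, p=8, q=1
  k=1: a=3, p=25, q=3
  k=2: a=1, p=33, q=4
  k=3: a=16, p=553, q=67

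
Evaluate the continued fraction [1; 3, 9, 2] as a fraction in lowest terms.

78/59

Using pₖ = aₖpₖ₋₁ + pₖ₋₂ and qₖ = aₖqₖ₋₁ + qₖ₋₂:
  k=0: a=1, p=1, q=1
  k=1: a=3, p=4, q=3
  k=2: a=9, p=37, q=28
  k=3: a=2, p=78, q=59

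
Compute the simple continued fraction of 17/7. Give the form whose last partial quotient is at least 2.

[2; 2, 3]

17 = 2×7 + 3
7 = 2×3 + 1
3 = 3×1 + 0  (stop)
So 17/7 = [2; 2, 3].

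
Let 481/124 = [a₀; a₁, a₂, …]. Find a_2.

7

481 = 3·124 + 109   →  a_0 = 3
124 = 1·109 + 15   →  a_1 = 1
109 = 7·15 + 4   →  a_2 = 7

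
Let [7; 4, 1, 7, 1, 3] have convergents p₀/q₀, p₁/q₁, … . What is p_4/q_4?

317/44

Using pₖ = aₖpₖ₋₁ + pₖ₋₂, qₖ = aₖqₖ₋₁ + qₖ₋₂ (with p₋₁=1, p₋₂=0, q₋₁=0, q₋₂=1):
  k=0: a=7, p=7, q=1
  k=1: a=4, p=29, q=4
  k=2: a=1, p=36, q=5
  k=3: a=7, p=281, q=39
  k=4: a=1, p=317, q=44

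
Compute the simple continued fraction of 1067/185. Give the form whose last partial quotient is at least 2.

[5; 1, 3, 3, 3, 4]

1067 = 5×185 + 142
185 = 1×142 + 43
142 = 3×43 + 13
43 = 3×13 + 4
13 = 3×4 + 1
4 = 4×1 + 0  (stop)
So 1067/185 = [5; 1, 3, 3, 3, 4].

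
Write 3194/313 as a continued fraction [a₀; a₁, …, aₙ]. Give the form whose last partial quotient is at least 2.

3194 = 10·313 + 64
313 = 4·64 + 57
64 = 1·57 + 7
57 = 8·7 + 1
7 = 7·1 + 0  (stop)
So 3194/313 = [10; 4, 1, 8, 7].

[10; 4, 1, 8, 7]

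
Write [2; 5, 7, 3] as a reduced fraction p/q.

248/113

Using pₖ = aₖpₖ₋₁ + pₖ₋₂ and qₖ = aₖqₖ₋₁ + qₖ₋₂:
  k=0: a=2, p=2, q=1
  k=1: a=5, p=11, q=5
  k=2: a=7, p=79, q=36
  k=3: a=3, p=248, q=113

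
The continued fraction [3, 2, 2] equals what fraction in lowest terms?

Using pₖ = aₖpₖ₋₁ + pₖ₋₂ and qₖ = aₖqₖ₋₁ + qₖ₋₂:
  k=0: a=3, p=3, q=1
  k=1: a=2, p=7, q=2
  k=2: a=2, p=17, q=5

17/5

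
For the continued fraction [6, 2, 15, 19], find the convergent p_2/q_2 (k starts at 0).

Using pₖ = aₖpₖ₋₁ + pₖ₋₂, qₖ = aₖqₖ₋₁ + qₖ₋₂ (with p₋₁=1, p₋₂=0, q₋₁=0, q₋₂=1):
  k=0: a=6, p=6, q=1
  k=1: a=2, p=13, q=2
  k=2: a=15, p=201, q=31

201/31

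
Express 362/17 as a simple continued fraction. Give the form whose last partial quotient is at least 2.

362 = 21·17 + 5
17 = 3·5 + 2
5 = 2·2 + 1
2 = 2·1 + 0  (stop)
So 362/17 = [21; 3, 2, 2].

[21; 3, 2, 2]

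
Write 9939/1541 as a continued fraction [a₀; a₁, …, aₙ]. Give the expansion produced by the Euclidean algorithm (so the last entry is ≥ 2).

9939 = 6*1541 + 693
1541 = 2*693 + 155
693 = 4*155 + 73
155 = 2*73 + 9
73 = 8*9 + 1
9 = 9*1 + 0  (stop)
So 9939/1541 = [6; 2, 4, 2, 8, 9].

[6; 2, 4, 2, 8, 9]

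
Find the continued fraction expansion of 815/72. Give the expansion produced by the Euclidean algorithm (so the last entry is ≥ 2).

[11; 3, 7, 1, 2]

815 = 11·72 + 23
72 = 3·23 + 3
23 = 7·3 + 2
3 = 1·2 + 1
2 = 2·1 + 0  (stop)
So 815/72 = [11; 3, 7, 1, 2].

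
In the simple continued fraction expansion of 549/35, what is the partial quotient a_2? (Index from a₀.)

549 = 15·35 + 24   →  a_0 = 15
35 = 1·24 + 11   →  a_1 = 1
24 = 2·11 + 2   →  a_2 = 2

2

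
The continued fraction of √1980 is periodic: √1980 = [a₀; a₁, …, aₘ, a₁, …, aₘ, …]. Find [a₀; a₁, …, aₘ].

[44; 2, 88]

a₀ = ⌊√1980⌋ = 44.
With m₀=0, d₀=1 and mₖ₊₁ = dₖaₖ − mₖ, dₖ₊₁ = (n − mₖ₊₁²)/dₖ, aₖ₊₁ = ⌊(a₀+mₖ₊₁)/dₖ₊₁⌋:
  k=1: m=44, d=44, a=2
  k=2: m=44, d=1, a=88
d=1 and a=2a₀=88 at k=2, so the next step gives (m, d) = (44, 44) again — its k=1 value — and the period has length 2.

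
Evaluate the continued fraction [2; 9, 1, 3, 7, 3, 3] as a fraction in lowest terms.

6196/2947

Fold from the inside: start with 3/1.
  3 + 1/3 = 10/3
  7 + 3/10 = 73/10
  3 + 10/73 = 229/73
  1 + 73/229 = 302/229
  9 + 229/302 = 2947/302
  2 + 302/2947 = 6196/2947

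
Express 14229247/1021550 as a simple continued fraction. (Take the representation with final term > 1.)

[13; 1, 13, 10, 19, 3, 12, 10]

14229247 = 13·1021550 + 949097
1021550 = 1·949097 + 72453
949097 = 13·72453 + 7208
72453 = 10·7208 + 373
7208 = 19·373 + 121
373 = 3·121 + 10
121 = 12·10 + 1
10 = 10·1 + 0  (stop)
So 14229247/1021550 = [13; 1, 13, 10, 19, 3, 12, 10].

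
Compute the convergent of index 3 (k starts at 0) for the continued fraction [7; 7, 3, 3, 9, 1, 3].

Using pₖ = aₖpₖ₋₁ + pₖ₋₂, qₖ = aₖqₖ₋₁ + qₖ₋₂ (with p₋₁=1, p₋₂=0, q₋₁=0, q₋₂=1):
  k=0: a=7, p=7, q=1
  k=1: a=7, p=50, q=7
  k=2: a=3, p=157, q=22
  k=3: a=3, p=521, q=73

521/73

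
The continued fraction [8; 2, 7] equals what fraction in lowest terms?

Using pₖ = aₖpₖ₋₁ + pₖ₋₂ and qₖ = aₖqₖ₋₁ + qₖ₋₂:
  k=0: a=8, p=8, q=1
  k=1: a=2, p=17, q=2
  k=2: a=7, p=127, q=15

127/15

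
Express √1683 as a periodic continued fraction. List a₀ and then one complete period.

a₀ = ⌊√1683⌋ = 41.
With m₀=0, d₀=1 and mₖ₊₁ = dₖaₖ − mₖ, dₖ₊₁ = (n − mₖ₊₁²)/dₖ, aₖ₊₁ = ⌊(a₀+mₖ₊₁)/dₖ₊₁⌋:
  k=1: m=41, d=2, a=41
  k=2: m=41, d=1, a=82
d=1 and a=2a₀=82 at k=2, so the next step gives (m, d) = (41, 2) again — its k=1 value — and the period has length 2.

[41; 41, 82]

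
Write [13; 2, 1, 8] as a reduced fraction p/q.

Fold from the inside: start with 8/1.
  1 + 1/8 = 9/8
  2 + 8/9 = 26/9
  13 + 9/26 = 347/26

347/26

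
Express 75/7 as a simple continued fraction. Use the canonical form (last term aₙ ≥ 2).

75 = 10×7 + 5
7 = 1×5 + 2
5 = 2×2 + 1
2 = 2×1 + 0  (stop)
So 75/7 = [10; 1, 2, 2].

[10; 1, 2, 2]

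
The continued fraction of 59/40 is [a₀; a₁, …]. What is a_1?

2

59 = 1·40 + 19   →  a_0 = 1
40 = 2·19 + 2   →  a_1 = 2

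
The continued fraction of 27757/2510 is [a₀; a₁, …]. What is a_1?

17

27757 = 11·2510 + 147   →  a_0 = 11
2510 = 17·147 + 11   →  a_1 = 17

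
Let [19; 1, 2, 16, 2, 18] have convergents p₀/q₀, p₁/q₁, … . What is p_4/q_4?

1987/101

Using pₖ = aₖpₖ₋₁ + pₖ₋₂, qₖ = aₖqₖ₋₁ + qₖ₋₂ (with p₋₁=1, p₋₂=0, q₋₁=0, q₋₂=1):
  k=0: a=19, p=19, q=1
  k=1: a=1, p=20, q=1
  k=2: a=2, p=59, q=3
  k=3: a=16, p=964, q=49
  k=4: a=2, p=1987, q=101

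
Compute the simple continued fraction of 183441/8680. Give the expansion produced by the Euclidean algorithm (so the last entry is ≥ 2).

[21; 7, 2, 10, 18, 3]

183441 = 21*8680 + 1161
8680 = 7*1161 + 553
1161 = 2*553 + 55
553 = 10*55 + 3
55 = 18*3 + 1
3 = 3*1 + 0  (stop)
So 183441/8680 = [21; 7, 2, 10, 18, 3].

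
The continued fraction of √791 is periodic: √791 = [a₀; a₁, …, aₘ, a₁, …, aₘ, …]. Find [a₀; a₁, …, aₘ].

[28; 8, 56]

a₀ = ⌊√791⌋ = 28.
With m₀=0, d₀=1 and mₖ₊₁ = dₖaₖ − mₖ, dₖ₊₁ = (n − mₖ₊₁²)/dₖ, aₖ₊₁ = ⌊(a₀+mₖ₊₁)/dₖ₊₁⌋:
  k=1: m=28, d=7, a=8
  k=2: m=28, d=1, a=56
d=1 and a=2a₀=56 at k=2, so the next step gives (m, d) = (28, 7) again — its k=1 value — and the period has length 2.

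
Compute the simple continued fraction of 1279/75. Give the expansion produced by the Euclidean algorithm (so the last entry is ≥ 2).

[17; 18, 1, 3]

1279 = 17*75 + 4
75 = 18*4 + 3
4 = 1*3 + 1
3 = 3*1 + 0  (stop)
So 1279/75 = [17; 18, 1, 3].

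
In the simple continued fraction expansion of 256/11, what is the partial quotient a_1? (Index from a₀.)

3

256 = 23·11 + 3   →  a_0 = 23
11 = 3·3 + 2   →  a_1 = 3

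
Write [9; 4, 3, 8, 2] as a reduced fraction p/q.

2114/229

Using pₖ = aₖpₖ₋₁ + pₖ₋₂ and qₖ = aₖqₖ₋₁ + qₖ₋₂:
  k=0: a=9, p=9, q=1
  k=1: a=4, p=37, q=4
  k=2: a=3, p=120, q=13
  k=3: a=8, p=997, q=108
  k=4: a=2, p=2114, q=229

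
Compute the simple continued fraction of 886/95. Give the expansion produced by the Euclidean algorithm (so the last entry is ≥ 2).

886 = 9×95 + 31
95 = 3×31 + 2
31 = 15×2 + 1
2 = 2×1 + 0  (stop)
So 886/95 = [9; 3, 15, 2].

[9; 3, 15, 2]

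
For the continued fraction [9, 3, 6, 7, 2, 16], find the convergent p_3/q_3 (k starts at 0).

Using pₖ = aₖpₖ₋₁ + pₖ₋₂, qₖ = aₖqₖ₋₁ + qₖ₋₂ (with p₋₁=1, p₋₂=0, q₋₁=0, q₋₂=1):
  k=0: a=9, p=9, q=1
  k=1: a=3, p=28, q=3
  k=2: a=6, p=177, q=19
  k=3: a=7, p=1267, q=136

1267/136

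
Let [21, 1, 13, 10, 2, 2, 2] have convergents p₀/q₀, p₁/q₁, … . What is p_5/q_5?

16074/733

Using pₖ = aₖpₖ₋₁ + pₖ₋₂, qₖ = aₖqₖ₋₁ + qₖ₋₂ (with p₋₁=1, p₋₂=0, q₋₁=0, q₋₂=1):
  k=0: a=21, p=21, q=1
  k=1: a=1, p=22, q=1
  k=2: a=13, p=307, q=14
  k=3: a=10, p=3092, q=141
  k=4: a=2, p=6491, q=296
  k=5: a=2, p=16074, q=733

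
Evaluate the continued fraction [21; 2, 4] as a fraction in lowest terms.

Using pₖ = aₖpₖ₋₁ + pₖ₋₂ and qₖ = aₖqₖ₋₁ + qₖ₋₂:
  k=0: a=21, p=21, q=1
  k=1: a=2, p=43, q=2
  k=2: a=4, p=193, q=9

193/9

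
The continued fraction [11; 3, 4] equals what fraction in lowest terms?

147/13

Using pₖ = aₖpₖ₋₁ + pₖ₋₂ and qₖ = aₖqₖ₋₁ + qₖ₋₂:
  k=0: a=11, p=11, q=1
  k=1: a=3, p=34, q=3
  k=2: a=4, p=147, q=13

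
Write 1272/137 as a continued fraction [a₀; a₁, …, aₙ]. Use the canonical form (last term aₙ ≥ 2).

[9; 3, 1, 1, 19]

1272 = 9·137 + 39
137 = 3·39 + 20
39 = 1·20 + 19
20 = 1·19 + 1
19 = 19·1 + 0  (stop)
So 1272/137 = [9; 3, 1, 1, 19].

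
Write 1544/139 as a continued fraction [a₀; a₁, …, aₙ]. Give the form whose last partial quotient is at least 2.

[11; 9, 3, 1, 3]

1544 = 11*139 + 15
139 = 9*15 + 4
15 = 3*4 + 3
4 = 1*3 + 1
3 = 3*1 + 0  (stop)
So 1544/139 = [11; 9, 3, 1, 3].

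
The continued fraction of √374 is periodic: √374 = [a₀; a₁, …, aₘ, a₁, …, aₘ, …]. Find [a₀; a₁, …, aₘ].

[19; 2, 1, 18, 1, 2, 38]

a₀ = ⌊√374⌋ = 19.
With m₀=0, d₀=1 and mₖ₊₁ = dₖaₖ − mₖ, dₖ₊₁ = (n − mₖ₊₁²)/dₖ, aₖ₊₁ = ⌊(a₀+mₖ₊₁)/dₖ₊₁⌋:
  k=1: m=19, d=13, a=2
  k=2: m=7, d=25, a=1
  k=3: m=18, d=2, a=18
  k=4: m=18, d=25, a=1
  k=5: m=7, d=13, a=2
  k=6: m=19, d=1, a=38
d=1 and a=2a₀=38 at k=6, so the next step gives (m, d) = (19, 13) again — its k=1 value — and the period has length 6.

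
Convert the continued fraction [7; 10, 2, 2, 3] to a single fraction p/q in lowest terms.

Fold from the inside: start with 3/1.
  2 + 1/3 = 7/3
  2 + 3/7 = 17/7
  10 + 7/17 = 177/17
  7 + 17/177 = 1256/177

1256/177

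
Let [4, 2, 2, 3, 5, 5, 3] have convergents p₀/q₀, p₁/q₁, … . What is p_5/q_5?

Using pₖ = aₖpₖ₋₁ + pₖ₋₂, qₖ = aₖqₖ₋₁ + qₖ₋₂ (with p₋₁=1, p₋₂=0, q₋₁=0, q₋₂=1):
  k=0: a=4, p=4, q=1
  k=1: a=2, p=9, q=2
  k=2: a=2, p=22, q=5
  k=3: a=3, p=75, q=17
  k=4: a=5, p=397, q=90
  k=5: a=5, p=2060, q=467

2060/467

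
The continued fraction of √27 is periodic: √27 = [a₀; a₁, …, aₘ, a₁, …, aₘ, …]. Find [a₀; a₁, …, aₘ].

[5; 5, 10]

a₀ = ⌊√27⌋ = 5.
With m₀=0, d₀=1 and mₖ₊₁ = dₖaₖ − mₖ, dₖ₊₁ = (n − mₖ₊₁²)/dₖ, aₖ₊₁ = ⌊(a₀+mₖ₊₁)/dₖ₊₁⌋:
  k=1: m=5, d=2, a=5
  k=2: m=5, d=1, a=10
d=1 and a=2a₀=10 at k=2, so the next step gives (m, d) = (5, 2) again — its k=1 value — and the period has length 2.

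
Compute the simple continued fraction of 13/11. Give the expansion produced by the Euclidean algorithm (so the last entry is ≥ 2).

13 = 1×11 + 2
11 = 5×2 + 1
2 = 2×1 + 0  (stop)
So 13/11 = [1; 5, 2].

[1; 5, 2]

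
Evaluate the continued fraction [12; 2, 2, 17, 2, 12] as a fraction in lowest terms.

27719/2235

Fold from the inside: start with 12/1.
  2 + 1/12 = 25/12
  17 + 12/25 = 437/25
  2 + 25/437 = 899/437
  2 + 437/899 = 2235/899
  12 + 899/2235 = 27719/2235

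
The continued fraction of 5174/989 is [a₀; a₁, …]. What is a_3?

5174 = 5·989 + 229   →  a_0 = 5
989 = 4·229 + 73   →  a_1 = 4
229 = 3·73 + 10   →  a_2 = 3
73 = 7·10 + 3   →  a_3 = 7

7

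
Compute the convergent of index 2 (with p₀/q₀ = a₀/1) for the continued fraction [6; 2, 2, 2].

Using pₖ = aₖpₖ₋₁ + pₖ₋₂, qₖ = aₖqₖ₋₁ + qₖ₋₂ (with p₋₁=1, p₋₂=0, q₋₁=0, q₋₂=1):
  k=0: a=6, p=6, q=1
  k=1: a=2, p=13, q=2
  k=2: a=2, p=32, q=5

32/5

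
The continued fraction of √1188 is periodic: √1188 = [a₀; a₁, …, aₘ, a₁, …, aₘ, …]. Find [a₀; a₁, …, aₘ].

[34; 2, 7, 6, 7, 2, 68]

a₀ = ⌊√1188⌋ = 34.
With m₀=0, d₀=1 and mₖ₊₁ = dₖaₖ − mₖ, dₖ₊₁ = (n − mₖ₊₁²)/dₖ, aₖ₊₁ = ⌊(a₀+mₖ₊₁)/dₖ₊₁⌋:
  k=1: m=34, d=32, a=2
  k=2: m=30, d=9, a=7
  k=3: m=33, d=11, a=6
  k=4: m=33, d=9, a=7
  k=5: m=30, d=32, a=2
  k=6: m=34, d=1, a=68
d=1 and a=2a₀=68 at k=6, so the next step gives (m, d) = (34, 32) again — its k=1 value — and the period has length 6.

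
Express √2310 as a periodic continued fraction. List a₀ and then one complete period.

[48; 16, 96]

a₀ = ⌊√2310⌋ = 48.
With m₀=0, d₀=1 and mₖ₊₁ = dₖaₖ − mₖ, dₖ₊₁ = (n − mₖ₊₁²)/dₖ, aₖ₊₁ = ⌊(a₀+mₖ₊₁)/dₖ₊₁⌋:
  k=1: m=48, d=6, a=16
  k=2: m=48, d=1, a=96
d=1 and a=2a₀=96 at k=2, so the next step gives (m, d) = (48, 6) again — its k=1 value — and the period has length 2.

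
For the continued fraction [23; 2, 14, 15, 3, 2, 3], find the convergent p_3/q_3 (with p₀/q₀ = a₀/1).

10262/437

Using pₖ = aₖpₖ₋₁ + pₖ₋₂, qₖ = aₖqₖ₋₁ + qₖ₋₂ (with p₋₁=1, p₋₂=0, q₋₁=0, q₋₂=1):
  k=0: a=23, p=23, q=1
  k=1: a=2, p=47, q=2
  k=2: a=14, p=681, q=29
  k=3: a=15, p=10262, q=437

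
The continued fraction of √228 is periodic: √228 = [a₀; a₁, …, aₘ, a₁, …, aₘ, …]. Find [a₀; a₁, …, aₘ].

a₀ = ⌊√228⌋ = 15.
With m₀=0, d₀=1 and mₖ₊₁ = dₖaₖ − mₖ, dₖ₊₁ = (n − mₖ₊₁²)/dₖ, aₖ₊₁ = ⌊(a₀+mₖ₊₁)/dₖ₊₁⌋:
  k=1: m=15, d=3, a=10
  k=2: m=15, d=1, a=30
d=1 and a=2a₀=30 at k=2, so the next step gives (m, d) = (15, 3) again — its k=1 value — and the period has length 2.

[15; 10, 30]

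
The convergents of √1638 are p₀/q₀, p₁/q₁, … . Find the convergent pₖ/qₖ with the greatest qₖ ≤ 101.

√1638 = [40; 2, 8, 2, 80, …] (period length 4).
Convergents:
  p_0/q_0 = 40/1
  p_1/q_1 = 81/2
  p_2/q_2 = 688/17
  p_3/q_3 = 1457/36
  p_4/q_4 = 117248/2897
q_3 = 36 ≤ 101 < 2897 = q_4, so the answer is 1457/36.

1457/36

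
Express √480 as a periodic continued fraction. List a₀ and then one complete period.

a₀ = ⌊√480⌋ = 21.
With m₀=0, d₀=1 and mₖ₊₁ = dₖaₖ − mₖ, dₖ₊₁ = (n − mₖ₊₁²)/dₖ, aₖ₊₁ = ⌊(a₀+mₖ₊₁)/dₖ₊₁⌋:
  k=1: m=21, d=39, a=1
  k=2: m=18, d=4, a=9
  k=3: m=18, d=39, a=1
  k=4: m=21, d=1, a=42
d=1 and a=2a₀=42 at k=4, so the next step gives (m, d) = (21, 39) again — its k=1 value — and the period has length 4.

[21; 1, 9, 1, 42]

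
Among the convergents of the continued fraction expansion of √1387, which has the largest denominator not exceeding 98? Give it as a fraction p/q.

√1387 = [37; 4, 8, 37, 8, 4, 74, …] (period length 6).
Convergents:
  p_0/q_0 = 37/1
  p_1/q_1 = 149/4
  p_2/q_2 = 1229/33
  p_3/q_3 = 45622/1225
q_2 = 33 ≤ 98 < 1225 = q_3, so the answer is 1229/33.

1229/33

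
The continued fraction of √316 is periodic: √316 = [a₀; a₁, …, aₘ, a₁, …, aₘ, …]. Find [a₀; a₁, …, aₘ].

a₀ = ⌊√316⌋ = 17.
With m₀=0, d₀=1 and mₖ₊₁ = dₖaₖ − mₖ, dₖ₊₁ = (n − mₖ₊₁²)/dₖ, aₖ₊₁ = ⌊(a₀+mₖ₊₁)/dₖ₊₁⌋:
  k=1: m=17, d=27, a=1
  k=2: m=10, d=8, a=3
  k=3: m=14, d=15, a=2
  k=4: m=16, d=4, a=8
  k=5: m=16, d=15, a=2
  k=6: m=14, d=8, a=3
  k=7: m=10, d=27, a=1
  k=8: m=17, d=1, a=34
d=1 and a=2a₀=34 at k=8, so the next step gives (m, d) = (17, 27) again — its k=1 value — and the period has length 8.

[17; 1, 3, 2, 8, 2, 3, 1, 34]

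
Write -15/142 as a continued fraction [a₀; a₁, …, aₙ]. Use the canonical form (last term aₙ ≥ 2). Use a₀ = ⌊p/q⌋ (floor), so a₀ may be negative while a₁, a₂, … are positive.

[-1; 1, 8, 2, 7]

-15 = -1·142 + 127
142 = 1·127 + 15
127 = 8·15 + 7
15 = 2·7 + 1
7 = 7·1 + 0  (stop)
So -15/142 = [-1; 1, 8, 2, 7].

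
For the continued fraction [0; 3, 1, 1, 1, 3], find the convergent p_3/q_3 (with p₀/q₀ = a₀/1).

2/7

Using pₖ = aₖpₖ₋₁ + pₖ₋₂, qₖ = aₖqₖ₋₁ + qₖ₋₂ (with p₋₁=1, p₋₂=0, q₋₁=0, q₋₂=1):
  k=0: a=0, p=0, q=1
  k=1: a=3, p=1, q=3
  k=2: a=1, p=1, q=4
  k=3: a=1, p=2, q=7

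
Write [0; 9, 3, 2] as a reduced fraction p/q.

Using pₖ = aₖpₖ₋₁ + pₖ₋₂ and qₖ = aₖqₖ₋₁ + qₖ₋₂:
  k=0: a=0, p=0, q=1
  k=1: a=9, p=1, q=9
  k=2: a=3, p=3, q=28
  k=3: a=2, p=7, q=65

7/65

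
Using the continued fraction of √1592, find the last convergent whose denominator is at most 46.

√1592 = [39; 1, 8, 1, 78, …] (period length 4).
Convergents:
  p_0/q_0 = 39/1
  p_1/q_1 = 40/1
  p_2/q_2 = 359/9
  p_3/q_3 = 399/10
  p_4/q_4 = 31481/789
q_3 = 10 ≤ 46 < 789 = q_4, so the answer is 399/10.

399/10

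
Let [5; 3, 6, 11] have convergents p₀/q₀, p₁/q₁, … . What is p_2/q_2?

101/19

Using pₖ = aₖpₖ₋₁ + pₖ₋₂, qₖ = aₖqₖ₋₁ + qₖ₋₂ (with p₋₁=1, p₋₂=0, q₋₁=0, q₋₂=1):
  k=0: a=5, p=5, q=1
  k=1: a=3, p=16, q=3
  k=2: a=6, p=101, q=19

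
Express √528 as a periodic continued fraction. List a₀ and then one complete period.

[22; 1, 44]

a₀ = ⌊√528⌋ = 22.
With m₀=0, d₀=1 and mₖ₊₁ = dₖaₖ − mₖ, dₖ₊₁ = (n − mₖ₊₁²)/dₖ, aₖ₊₁ = ⌊(a₀+mₖ₊₁)/dₖ₊₁⌋:
  k=1: m=22, d=44, a=1
  k=2: m=22, d=1, a=44
d=1 and a=2a₀=44 at k=2, so the next step gives (m, d) = (22, 44) again — its k=1 value — and the period has length 2.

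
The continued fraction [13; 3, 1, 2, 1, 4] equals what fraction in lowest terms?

942/71

Using pₖ = aₖpₖ₋₁ + pₖ₋₂ and qₖ = aₖqₖ₋₁ + qₖ₋₂:
  k=0: a=13, p=13, q=1
  k=1: a=3, p=40, q=3
  k=2: a=1, p=53, q=4
  k=3: a=2, p=146, q=11
  k=4: a=1, p=199, q=15
  k=5: a=4, p=942, q=71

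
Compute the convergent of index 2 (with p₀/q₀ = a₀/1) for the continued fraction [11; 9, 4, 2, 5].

411/37

Using pₖ = aₖpₖ₋₁ + pₖ₋₂, qₖ = aₖqₖ₋₁ + qₖ₋₂ (with p₋₁=1, p₋₂=0, q₋₁=0, q₋₂=1):
  k=0: a=11, p=11, q=1
  k=1: a=9, p=100, q=9
  k=2: a=4, p=411, q=37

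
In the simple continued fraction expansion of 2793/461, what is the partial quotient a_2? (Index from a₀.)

13

2793 = 6·461 + 27   →  a_0 = 6
461 = 17·27 + 2   →  a_1 = 17
27 = 13·2 + 1   →  a_2 = 13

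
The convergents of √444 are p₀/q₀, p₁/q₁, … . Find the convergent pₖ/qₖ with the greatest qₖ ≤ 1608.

12411/589

√444 = [21; 14, 42, …] (period length 2).
Convergents:
  p_0/q_0 = 21/1
  p_1/q_1 = 295/14
  p_2/q_2 = 12411/589
  p_3/q_3 = 174049/8260
q_2 = 589 ≤ 1608 < 8260 = q_3, so the answer is 12411/589.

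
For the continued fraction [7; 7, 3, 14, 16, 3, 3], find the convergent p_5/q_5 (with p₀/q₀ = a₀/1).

Using pₖ = aₖpₖ₋₁ + pₖ₋₂, qₖ = aₖqₖ₋₁ + qₖ₋₂ (with p₋₁=1, p₋₂=0, q₋₁=0, q₋₂=1):
  k=0: a=7, p=7, q=1
  k=1: a=7, p=50, q=7
  k=2: a=3, p=157, q=22
  k=3: a=14, p=2248, q=315
  k=4: a=16, p=36125, q=5062
  k=5: a=3, p=110623, q=15501

110623/15501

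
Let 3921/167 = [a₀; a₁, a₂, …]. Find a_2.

3921 = 23·167 + 80   →  a_0 = 23
167 = 2·80 + 7   →  a_1 = 2
80 = 11·7 + 3   →  a_2 = 11

11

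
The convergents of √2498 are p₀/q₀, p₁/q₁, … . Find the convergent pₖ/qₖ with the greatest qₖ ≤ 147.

2499/50

√2498 = [49; 1, 48, 1, 98, …] (period length 4).
Convergents:
  p_0/q_0 = 49/1
  p_1/q_1 = 50/1
  p_2/q_2 = 2449/49
  p_3/q_3 = 2499/50
  p_4/q_4 = 247351/4949
q_3 = 50 ≤ 147 < 4949 = q_4, so the answer is 2499/50.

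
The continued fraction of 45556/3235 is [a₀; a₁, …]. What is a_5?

45556 = 14·3235 + 266   →  a_0 = 14
3235 = 12·266 + 43   →  a_1 = 12
266 = 6·43 + 8   →  a_2 = 6
43 = 5·8 + 3   →  a_3 = 5
8 = 2·3 + 2   →  a_4 = 2
3 = 1·2 + 1   →  a_5 = 1

1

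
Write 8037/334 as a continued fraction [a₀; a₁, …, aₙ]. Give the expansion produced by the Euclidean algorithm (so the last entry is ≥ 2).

8037 = 24×334 + 21
334 = 15×21 + 19
21 = 1×19 + 2
19 = 9×2 + 1
2 = 2×1 + 0  (stop)
So 8037/334 = [24; 15, 1, 9, 2].

[24; 15, 1, 9, 2]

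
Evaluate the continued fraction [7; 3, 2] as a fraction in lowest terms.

Fold from the inside: start with 2/1.
  3 + 1/2 = 7/2
  7 + 2/7 = 51/7

51/7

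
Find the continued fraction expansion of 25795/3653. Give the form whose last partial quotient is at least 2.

[7; 16, 3, 4, 17]

25795 = 7*3653 + 224
3653 = 16*224 + 69
224 = 3*69 + 17
69 = 4*17 + 1
17 = 17*1 + 0  (stop)
So 25795/3653 = [7; 16, 3, 4, 17].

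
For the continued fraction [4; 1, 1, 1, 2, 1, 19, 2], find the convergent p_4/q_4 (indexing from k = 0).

Using pₖ = aₖpₖ₋₁ + pₖ₋₂, qₖ = aₖqₖ₋₁ + qₖ₋₂ (with p₋₁=1, p₋₂=0, q₋₁=0, q₋₂=1):
  k=0: a=4, p=4, q=1
  k=1: a=1, p=5, q=1
  k=2: a=1, p=9, q=2
  k=3: a=1, p=14, q=3
  k=4: a=2, p=37, q=8

37/8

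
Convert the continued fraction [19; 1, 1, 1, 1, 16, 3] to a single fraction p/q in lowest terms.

4979/254

Fold from the inside: start with 3/1.
  16 + 1/3 = 49/3
  1 + 3/49 = 52/49
  1 + 49/52 = 101/52
  1 + 52/101 = 153/101
  1 + 101/153 = 254/153
  19 + 153/254 = 4979/254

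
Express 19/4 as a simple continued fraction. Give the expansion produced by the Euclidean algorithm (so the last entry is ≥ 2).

[4; 1, 3]

19 = 4×4 + 3
4 = 1×3 + 1
3 = 3×1 + 0  (stop)
So 19/4 = [4; 1, 3].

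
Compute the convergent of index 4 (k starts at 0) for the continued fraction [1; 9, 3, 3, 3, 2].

Using pₖ = aₖpₖ₋₁ + pₖ₋₂, qₖ = aₖqₖ₋₁ + qₖ₋₂ (with p₋₁=1, p₋₂=0, q₋₁=0, q₋₂=1):
  k=0: a=1, p=1, q=1
  k=1: a=9, p=10, q=9
  k=2: a=3, p=31, q=28
  k=3: a=3, p=103, q=93
  k=4: a=3, p=340, q=307

340/307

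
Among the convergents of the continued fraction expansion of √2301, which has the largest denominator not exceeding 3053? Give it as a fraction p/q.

145777/3039

√2301 = [47; 1, 30, 1, 94, …] (period length 4).
Convergents:
  p_0/q_0 = 47/1
  p_1/q_1 = 48/1
  p_2/q_2 = 1487/31
  p_3/q_3 = 1535/32
  p_4/q_4 = 145777/3039
  p_5/q_5 = 147312/3071
q_4 = 3039 ≤ 3053 < 3071 = q_5, so the answer is 145777/3039.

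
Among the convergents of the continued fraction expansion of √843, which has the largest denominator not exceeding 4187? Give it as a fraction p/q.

48865/1683

√843 = [29; 29, 58, …] (period length 2).
Convergents:
  p_0/q_0 = 29/1
  p_1/q_1 = 842/29
  p_2/q_2 = 48865/1683
  p_3/q_3 = 1417927/48836
q_2 = 1683 ≤ 4187 < 48836 = q_3, so the answer is 48865/1683.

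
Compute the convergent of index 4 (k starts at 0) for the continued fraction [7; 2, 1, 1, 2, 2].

Using pₖ = aₖpₖ₋₁ + pₖ₋₂, qₖ = aₖqₖ₋₁ + qₖ₋₂ (with p₋₁=1, p₋₂=0, q₋₁=0, q₋₂=1):
  k=0: a=7, p=7, q=1
  k=1: a=2, p=15, q=2
  k=2: a=1, p=22, q=3
  k=3: a=1, p=37, q=5
  k=4: a=2, p=96, q=13

96/13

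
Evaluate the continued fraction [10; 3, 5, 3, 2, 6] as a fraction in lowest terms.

7828/759

Using pₖ = aₖpₖ₋₁ + pₖ₋₂ and qₖ = aₖqₖ₋₁ + qₖ₋₂:
  k=0: a=10, p=10, q=1
  k=1: a=3, p=31, q=3
  k=2: a=5, p=165, q=16
  k=3: a=3, p=526, q=51
  k=4: a=2, p=1217, q=118
  k=5: a=6, p=7828, q=759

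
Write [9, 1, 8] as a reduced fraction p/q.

89/9

Fold from the inside: start with 8/1.
  1 + 1/8 = 9/8
  9 + 8/9 = 89/9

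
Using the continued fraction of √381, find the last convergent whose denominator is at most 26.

√381 = [19; 1, 1, 12, 1, 1, 38, …] (period length 6).
Convergents:
  p_0/q_0 = 19/1
  p_1/q_1 = 20/1
  p_2/q_2 = 39/2
  p_3/q_3 = 488/25
  p_4/q_4 = 527/27
q_3 = 25 ≤ 26 < 27 = q_4, so the answer is 488/25.

488/25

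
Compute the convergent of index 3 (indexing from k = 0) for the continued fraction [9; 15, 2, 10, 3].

Using pₖ = aₖpₖ₋₁ + pₖ₋₂, qₖ = aₖqₖ₋₁ + qₖ₋₂ (with p₋₁=1, p₋₂=0, q₋₁=0, q₋₂=1):
  k=0: a=9, p=9, q=1
  k=1: a=15, p=136, q=15
  k=2: a=2, p=281, q=31
  k=3: a=10, p=2946, q=325

2946/325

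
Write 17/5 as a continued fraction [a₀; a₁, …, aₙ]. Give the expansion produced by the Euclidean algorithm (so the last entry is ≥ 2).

[3; 2, 2]

17 = 3*5 + 2
5 = 2*2 + 1
2 = 2*1 + 0  (stop)
So 17/5 = [3; 2, 2].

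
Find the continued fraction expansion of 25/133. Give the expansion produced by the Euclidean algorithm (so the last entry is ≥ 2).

[0; 5, 3, 8]

25 = 0×133 + 25
133 = 5×25 + 8
25 = 3×8 + 1
8 = 8×1 + 0  (stop)
So 25/133 = [0; 5, 3, 8].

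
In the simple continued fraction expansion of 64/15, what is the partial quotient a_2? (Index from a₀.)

64 = 4·15 + 4   →  a_0 = 4
15 = 3·4 + 3   →  a_1 = 3
4 = 1·3 + 1   →  a_2 = 1

1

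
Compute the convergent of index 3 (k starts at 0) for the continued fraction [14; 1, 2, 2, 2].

Using pₖ = aₖpₖ₋₁ + pₖ₋₂, qₖ = aₖqₖ₋₁ + qₖ₋₂ (with p₋₁=1, p₋₂=0, q₋₁=0, q₋₂=1):
  k=0: a=14, p=14, q=1
  k=1: a=1, p=15, q=1
  k=2: a=2, p=44, q=3
  k=3: a=2, p=103, q=7

103/7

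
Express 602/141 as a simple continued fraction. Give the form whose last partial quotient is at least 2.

602 = 4*141 + 38
141 = 3*38 + 27
38 = 1*27 + 11
27 = 2*11 + 5
11 = 2*5 + 1
5 = 5*1 + 0  (stop)
So 602/141 = [4; 3, 1, 2, 2, 5].

[4; 3, 1, 2, 2, 5]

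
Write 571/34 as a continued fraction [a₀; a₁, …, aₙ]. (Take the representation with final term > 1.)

[16; 1, 3, 1, 6]

571 = 16*34 + 27
34 = 1*27 + 7
27 = 3*7 + 6
7 = 1*6 + 1
6 = 6*1 + 0  (stop)
So 571/34 = [16; 1, 3, 1, 6].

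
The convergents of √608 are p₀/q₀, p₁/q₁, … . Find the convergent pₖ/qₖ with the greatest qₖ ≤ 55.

937/38

√608 = [24; 1, 1, 1, 11, 1, 1, 1, 48, …] (period length 8).
Convergents:
  p_0/q_0 = 24/1
  p_1/q_1 = 25/1
  p_2/q_2 = 49/2
  p_3/q_3 = 74/3
  p_4/q_4 = 863/35
  p_5/q_5 = 937/38
  p_6/q_6 = 1800/73
q_5 = 38 ≤ 55 < 73 = q_6, so the answer is 937/38.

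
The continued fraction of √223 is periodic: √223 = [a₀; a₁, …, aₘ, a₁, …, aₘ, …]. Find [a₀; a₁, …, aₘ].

a₀ = ⌊√223⌋ = 14.
With m₀=0, d₀=1 and mₖ₊₁ = dₖaₖ − mₖ, dₖ₊₁ = (n − mₖ₊₁²)/dₖ, aₖ₊₁ = ⌊(a₀+mₖ₊₁)/dₖ₊₁⌋:
  k=1: m=14, d=27, a=1
  k=2: m=13, d=2, a=13
  k=3: m=13, d=27, a=1
  k=4: m=14, d=1, a=28
d=1 and a=2a₀=28 at k=4, so the next step gives (m, d) = (14, 27) again — its k=1 value — and the period has length 4.

[14; 1, 13, 1, 28]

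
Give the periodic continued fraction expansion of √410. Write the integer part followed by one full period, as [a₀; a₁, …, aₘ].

[20; 4, 40]

a₀ = ⌊√410⌋ = 20.
With m₀=0, d₀=1 and mₖ₊₁ = dₖaₖ − mₖ, dₖ₊₁ = (n − mₖ₊₁²)/dₖ, aₖ₊₁ = ⌊(a₀+mₖ₊₁)/dₖ₊₁⌋:
  k=1: m=20, d=10, a=4
  k=2: m=20, d=1, a=40
d=1 and a=2a₀=40 at k=2, so the next step gives (m, d) = (20, 10) again — its k=1 value — and the period has length 2.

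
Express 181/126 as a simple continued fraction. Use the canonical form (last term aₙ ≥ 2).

[1; 2, 3, 2, 3, 2]

181 = 1×126 + 55
126 = 2×55 + 16
55 = 3×16 + 7
16 = 2×7 + 2
7 = 3×2 + 1
2 = 2×1 + 0  (stop)
So 181/126 = [1; 2, 3, 2, 3, 2].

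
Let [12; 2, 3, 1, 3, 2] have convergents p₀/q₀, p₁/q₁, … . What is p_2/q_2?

87/7

Using pₖ = aₖpₖ₋₁ + pₖ₋₂, qₖ = aₖqₖ₋₁ + qₖ₋₂ (with p₋₁=1, p₋₂=0, q₋₁=0, q₋₂=1):
  k=0: a=12, p=12, q=1
  k=1: a=2, p=25, q=2
  k=2: a=3, p=87, q=7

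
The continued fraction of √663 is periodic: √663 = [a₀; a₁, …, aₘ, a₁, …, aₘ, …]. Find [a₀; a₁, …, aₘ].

a₀ = ⌊√663⌋ = 25.
With m₀=0, d₀=1 and mₖ₊₁ = dₖaₖ − mₖ, dₖ₊₁ = (n − mₖ₊₁²)/dₖ, aₖ₊₁ = ⌊(a₀+mₖ₊₁)/dₖ₊₁⌋:
  k=1: m=25, d=38, a=1
  k=2: m=13, d=13, a=2
  k=3: m=13, d=38, a=1
  k=4: m=25, d=1, a=50
d=1 and a=2a₀=50 at k=4, so the next step gives (m, d) = (25, 38) again — its k=1 value — and the period has length 4.

[25; 1, 2, 1, 50]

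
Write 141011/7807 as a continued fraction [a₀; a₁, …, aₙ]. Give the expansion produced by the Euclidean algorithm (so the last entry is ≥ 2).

[18; 16, 10, 3, 7, 2]

141011 = 18*7807 + 485
7807 = 16*485 + 47
485 = 10*47 + 15
47 = 3*15 + 2
15 = 7*2 + 1
2 = 2*1 + 0  (stop)
So 141011/7807 = [18; 16, 10, 3, 7, 2].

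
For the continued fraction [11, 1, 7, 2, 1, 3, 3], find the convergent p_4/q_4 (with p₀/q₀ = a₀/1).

297/25

Using pₖ = aₖpₖ₋₁ + pₖ₋₂, qₖ = aₖqₖ₋₁ + qₖ₋₂ (with p₋₁=1, p₋₂=0, q₋₁=0, q₋₂=1):
  k=0: a=11, p=11, q=1
  k=1: a=1, p=12, q=1
  k=2: a=7, p=95, q=8
  k=3: a=2, p=202, q=17
  k=4: a=1, p=297, q=25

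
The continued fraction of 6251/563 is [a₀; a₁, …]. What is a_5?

6251 = 11·563 + 58   →  a_0 = 11
563 = 9·58 + 41   →  a_1 = 9
58 = 1·41 + 17   →  a_2 = 1
41 = 2·17 + 7   →  a_3 = 2
17 = 2·7 + 3   →  a_4 = 2
7 = 2·3 + 1   →  a_5 = 2

2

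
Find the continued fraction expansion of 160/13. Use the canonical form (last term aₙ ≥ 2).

160 = 12·13 + 4
13 = 3·4 + 1
4 = 4·1 + 0  (stop)
So 160/13 = [12; 3, 4].

[12; 3, 4]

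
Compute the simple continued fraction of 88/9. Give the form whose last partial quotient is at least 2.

[9; 1, 3, 2]

88 = 9*9 + 7
9 = 1*7 + 2
7 = 3*2 + 1
2 = 2*1 + 0  (stop)
So 88/9 = [9; 1, 3, 2].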